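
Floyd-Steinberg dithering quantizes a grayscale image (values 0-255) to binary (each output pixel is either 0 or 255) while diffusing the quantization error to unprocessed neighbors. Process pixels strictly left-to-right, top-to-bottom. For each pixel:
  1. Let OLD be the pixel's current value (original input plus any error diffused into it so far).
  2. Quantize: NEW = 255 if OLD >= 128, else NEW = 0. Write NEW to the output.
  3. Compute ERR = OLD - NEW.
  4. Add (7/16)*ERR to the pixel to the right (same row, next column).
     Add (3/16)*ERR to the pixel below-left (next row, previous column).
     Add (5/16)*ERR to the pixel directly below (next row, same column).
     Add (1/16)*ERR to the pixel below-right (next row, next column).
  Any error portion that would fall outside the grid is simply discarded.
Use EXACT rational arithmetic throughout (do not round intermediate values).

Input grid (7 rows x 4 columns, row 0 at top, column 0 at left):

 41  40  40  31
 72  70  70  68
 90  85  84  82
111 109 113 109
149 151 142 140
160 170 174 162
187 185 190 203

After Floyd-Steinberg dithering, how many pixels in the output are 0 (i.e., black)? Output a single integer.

(0,0): OLD=41 → NEW=0, ERR=41
(0,1): OLD=927/16 → NEW=0, ERR=927/16
(0,2): OLD=16729/256 → NEW=0, ERR=16729/256
(0,3): OLD=244079/4096 → NEW=0, ERR=244079/4096
(1,0): OLD=24493/256 → NEW=0, ERR=24493/256
(1,1): OLD=296507/2048 → NEW=255, ERR=-225733/2048
(1,2): OLD=3735127/65536 → NEW=0, ERR=3735127/65536
(1,3): OLD=121258001/1048576 → NEW=0, ERR=121258001/1048576
(2,0): OLD=3251641/32768 → NEW=0, ERR=3251641/32768
(2,1): OLD=116010243/1048576 → NEW=0, ERR=116010243/1048576
(2,2): OLD=346045839/2097152 → NEW=255, ERR=-188727921/2097152
(2,3): OLD=2762472051/33554432 → NEW=0, ERR=2762472051/33554432
(3,0): OLD=2730564265/16777216 → NEW=255, ERR=-1547625815/16777216
(3,1): OLD=24842273527/268435456 → NEW=0, ERR=24842273527/268435456
(3,2): OLD=634439301129/4294967296 → NEW=255, ERR=-460777359351/4294967296
(3,3): OLD=5646448779199/68719476736 → NEW=0, ERR=5646448779199/68719476736
(4,0): OLD=590666882485/4294967296 → NEW=255, ERR=-504549777995/4294967296
(4,1): OLD=3526825068319/34359738368 → NEW=0, ERR=3526825068319/34359738368
(4,2): OLD=191942981713087/1099511627776 → NEW=255, ERR=-88432483369793/1099511627776
(4,3): OLD=2177635560971753/17592186044416 → NEW=0, ERR=2177635560971753/17592186044416
(5,0): OLD=78359414307237/549755813888 → NEW=255, ERR=-61828318234203/549755813888
(5,1): OLD=2294904989926819/17592186044416 → NEW=255, ERR=-2191102451399261/17592186044416
(5,2): OLD=1090717851130327/8796093022208 → NEW=0, ERR=1090717851130327/8796093022208
(5,3): OLD=70342254213892927/281474976710656 → NEW=255, ERR=-1433864847324353/281474976710656
(6,0): OLD=36169982373222409/281474976710656 → NEW=255, ERR=-35606136687994871/281474976710656
(6,1): OLD=481687592908236239/4503599627370496 → NEW=0, ERR=481687592908236239/4503599627370496
(6,2): OLD=19225245976227818873/72057594037927936 → NEW=255, ERR=850559496556195193/72057594037927936
(6,3): OLD=247096795542967769423/1152921504606846976 → NEW=255, ERR=-46898188131778209457/1152921504606846976
Output grid:
  Row 0: ....  (4 black, running=4)
  Row 1: .#..  (3 black, running=7)
  Row 2: ..#.  (3 black, running=10)
  Row 3: #.#.  (2 black, running=12)
  Row 4: #.#.  (2 black, running=14)
  Row 5: ##.#  (1 black, running=15)
  Row 6: #.##  (1 black, running=16)

Answer: 16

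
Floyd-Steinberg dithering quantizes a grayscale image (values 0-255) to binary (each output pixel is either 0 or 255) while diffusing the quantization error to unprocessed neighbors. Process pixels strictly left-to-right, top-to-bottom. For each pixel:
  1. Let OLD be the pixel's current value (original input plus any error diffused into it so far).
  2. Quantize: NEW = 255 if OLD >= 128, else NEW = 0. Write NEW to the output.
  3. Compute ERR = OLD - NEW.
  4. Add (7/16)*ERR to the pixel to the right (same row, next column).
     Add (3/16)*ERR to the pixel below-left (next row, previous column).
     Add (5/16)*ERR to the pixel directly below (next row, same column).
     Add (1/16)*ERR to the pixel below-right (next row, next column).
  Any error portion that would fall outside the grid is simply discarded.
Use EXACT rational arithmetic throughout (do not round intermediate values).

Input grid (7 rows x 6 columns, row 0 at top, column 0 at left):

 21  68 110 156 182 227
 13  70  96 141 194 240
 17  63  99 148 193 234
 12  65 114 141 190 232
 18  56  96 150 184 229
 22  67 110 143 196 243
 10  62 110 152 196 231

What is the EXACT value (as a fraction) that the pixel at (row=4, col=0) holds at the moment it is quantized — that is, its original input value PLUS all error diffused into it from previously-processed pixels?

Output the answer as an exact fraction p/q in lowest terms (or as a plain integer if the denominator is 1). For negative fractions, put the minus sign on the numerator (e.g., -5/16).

(0,0): OLD=21 → NEW=0, ERR=21
(0,1): OLD=1235/16 → NEW=0, ERR=1235/16
(0,2): OLD=36805/256 → NEW=255, ERR=-28475/256
(0,3): OLD=439651/4096 → NEW=0, ERR=439651/4096
(0,4): OLD=15005109/65536 → NEW=255, ERR=-1706571/65536
(0,5): OLD=226080755/1048576 → NEW=255, ERR=-41306125/1048576
(1,0): OLD=8713/256 → NEW=0, ERR=8713/256
(1,1): OLD=183231/2048 → NEW=0, ERR=183231/2048
(1,2): OLD=8213803/65536 → NEW=0, ERR=8213803/65536
(1,3): OLD=57027151/262144 → NEW=255, ERR=-9819569/262144
(1,4): OLD=2831938573/16777216 → NEW=255, ERR=-1446251507/16777216
(1,5): OLD=50559376715/268435456 → NEW=255, ERR=-17891664565/268435456
(2,0): OLD=1455269/32768 → NEW=0, ERR=1455269/32768
(2,1): OLD=142622951/1048576 → NEW=255, ERR=-124763929/1048576
(2,2): OLD=1420680565/16777216 → NEW=0, ERR=1420680565/16777216
(2,3): OLD=22147464205/134217728 → NEW=255, ERR=-12078056435/134217728
(2,4): OLD=480405545127/4294967296 → NEW=0, ERR=480405545127/4294967296
(2,5): OLD=17641622821121/68719476736 → NEW=255, ERR=118156253441/68719476736
(3,0): OLD=59877845/16777216 → NEW=0, ERR=59877845/16777216
(3,1): OLD=6446737329/134217728 → NEW=0, ERR=6446737329/134217728
(3,2): OLD=147281783779/1073741824 → NEW=255, ERR=-126522381341/1073741824
(3,3): OLD=6019241372649/68719476736 → NEW=0, ERR=6019241372649/68719476736
(3,4): OLD=141822423180873/549755813888 → NEW=255, ERR=1634690639433/549755813888
(3,5): OLD=2118354575542183/8796093022208 → NEW=255, ERR=-124649145120857/8796093022208
(4,0): OLD=60390031451/2147483648 → NEW=0, ERR=60390031451/2147483648
Target (4,0): original=18, with diffused error = 60390031451/2147483648

Answer: 60390031451/2147483648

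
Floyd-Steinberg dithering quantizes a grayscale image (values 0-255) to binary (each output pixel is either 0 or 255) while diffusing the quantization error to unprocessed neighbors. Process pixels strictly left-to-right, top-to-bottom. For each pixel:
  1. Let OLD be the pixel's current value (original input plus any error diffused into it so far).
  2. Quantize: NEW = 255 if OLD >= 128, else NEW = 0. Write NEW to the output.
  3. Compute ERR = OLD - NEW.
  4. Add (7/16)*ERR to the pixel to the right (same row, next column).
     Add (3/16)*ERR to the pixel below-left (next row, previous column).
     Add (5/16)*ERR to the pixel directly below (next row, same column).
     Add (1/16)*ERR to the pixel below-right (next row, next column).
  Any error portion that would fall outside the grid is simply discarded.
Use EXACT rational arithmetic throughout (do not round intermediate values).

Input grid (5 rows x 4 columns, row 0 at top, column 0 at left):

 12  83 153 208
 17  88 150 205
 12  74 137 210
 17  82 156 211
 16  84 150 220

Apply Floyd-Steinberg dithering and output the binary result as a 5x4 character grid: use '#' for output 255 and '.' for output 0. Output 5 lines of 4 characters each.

Answer: ..##
..##
..#.
..##
.#.#

Derivation:
(0,0): OLD=12 → NEW=0, ERR=12
(0,1): OLD=353/4 → NEW=0, ERR=353/4
(0,2): OLD=12263/64 → NEW=255, ERR=-4057/64
(0,3): OLD=184593/1024 → NEW=255, ERR=-76527/1024
(1,0): OLD=2387/64 → NEW=0, ERR=2387/64
(1,1): OLD=61829/512 → NEW=0, ERR=61829/512
(1,2): OLD=2859433/16384 → NEW=255, ERR=-1318487/16384
(1,3): OLD=37349359/262144 → NEW=255, ERR=-29497361/262144
(2,0): OLD=379271/8192 → NEW=0, ERR=379271/8192
(2,1): OLD=31256701/262144 → NEW=0, ERR=31256701/262144
(2,2): OLD=78887745/524288 → NEW=255, ERR=-54805695/524288
(2,3): OLD=1040802621/8388608 → NEW=0, ERR=1040802621/8388608
(3,0): OLD=225756631/4194304 → NEW=0, ERR=225756631/4194304
(3,1): OLD=8462609417/67108864 → NEW=0, ERR=8462609417/67108864
(3,2): OLD=224647324023/1073741824 → NEW=255, ERR=-49156841097/1073741824
(3,3): OLD=3834726124225/17179869184 → NEW=255, ERR=-546140517695/17179869184
(4,0): OLD=60628227915/1073741824 → NEW=0, ERR=60628227915/1073741824
(4,1): OLD=1227419267233/8589934592 → NEW=255, ERR=-963014053727/8589934592
(4,2): OLD=24344948459329/274877906944 → NEW=0, ERR=24344948459329/274877906944
(4,3): OLD=1081709478921751/4398046511104 → NEW=255, ERR=-39792381409769/4398046511104
Row 0: ..##
Row 1: ..##
Row 2: ..#.
Row 3: ..##
Row 4: .#.#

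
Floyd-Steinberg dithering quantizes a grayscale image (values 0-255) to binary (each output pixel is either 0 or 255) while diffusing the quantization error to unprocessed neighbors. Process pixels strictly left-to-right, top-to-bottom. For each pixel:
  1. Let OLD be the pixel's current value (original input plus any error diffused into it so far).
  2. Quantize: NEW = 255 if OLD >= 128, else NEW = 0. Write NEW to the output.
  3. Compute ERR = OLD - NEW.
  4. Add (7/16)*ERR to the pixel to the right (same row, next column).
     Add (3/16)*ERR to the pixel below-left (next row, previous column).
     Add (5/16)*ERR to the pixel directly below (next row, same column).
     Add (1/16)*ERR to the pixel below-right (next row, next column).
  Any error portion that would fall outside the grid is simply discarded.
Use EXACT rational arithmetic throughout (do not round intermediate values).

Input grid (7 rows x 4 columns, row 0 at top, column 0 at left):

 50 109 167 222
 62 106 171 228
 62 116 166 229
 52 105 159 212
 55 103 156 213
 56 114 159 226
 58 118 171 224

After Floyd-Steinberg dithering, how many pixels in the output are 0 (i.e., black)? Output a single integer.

(0,0): OLD=50 → NEW=0, ERR=50
(0,1): OLD=1047/8 → NEW=255, ERR=-993/8
(0,2): OLD=14425/128 → NEW=0, ERR=14425/128
(0,3): OLD=555631/2048 → NEW=255, ERR=33391/2048
(1,0): OLD=6957/128 → NEW=0, ERR=6957/128
(1,1): OLD=118011/1024 → NEW=0, ERR=118011/1024
(1,2): OLD=8255447/32768 → NEW=255, ERR=-100393/32768
(1,3): OLD=125198993/524288 → NEW=255, ERR=-8494447/524288
(2,0): OLD=1648121/16384 → NEW=0, ERR=1648121/16384
(2,1): OLD=104252675/524288 → NEW=255, ERR=-29440765/524288
(2,2): OLD=151666303/1048576 → NEW=255, ERR=-115720577/1048576
(2,3): OLD=2943781379/16777216 → NEW=255, ERR=-1334408701/16777216
(3,0): OLD=611584681/8388608 → NEW=0, ERR=611584681/8388608
(3,1): OLD=14085237111/134217728 → NEW=0, ERR=14085237111/134217728
(3,2): OLD=326422745865/2147483648 → NEW=255, ERR=-221185584375/2147483648
(3,3): OLD=4644948133055/34359738368 → NEW=255, ERR=-4116785150785/34359738368
(4,0): OLD=209294086453/2147483648 → NEW=0, ERR=209294086453/2147483648
(4,1): OLD=2811969775583/17179869184 → NEW=255, ERR=-1568896866337/17179869184
(4,2): OLD=37357969335871/549755813888 → NEW=0, ERR=37357969335871/549755813888
(4,3): OLD=1749107277418601/8796093022208 → NEW=255, ERR=-493896443244439/8796093022208
(5,0): OLD=19058235647973/274877906944 → NEW=0, ERR=19058235647973/274877906944
(5,1): OLD=1184199599128995/8796093022208 → NEW=255, ERR=-1058804121534045/8796093022208
(5,2): OLD=489665775604083/4398046511104 → NEW=0, ERR=489665775604083/4398046511104
(5,3): OLD=36790238519913031/140737488355328 → NEW=255, ERR=902178989304391/140737488355328
(6,0): OLD=8035679663682569/140737488355328 → NEW=0, ERR=8035679663682569/140737488355328
(6,1): OLD=294023537047667791/2251799813685248 → NEW=255, ERR=-280185415442070449/2251799813685248
(6,2): OLD=5225421504068693113/36028797018963968 → NEW=255, ERR=-3961921735767118727/36028797018963968
(6,3): OLD=106559887505655298639/576460752303423488 → NEW=255, ERR=-40437604331717690801/576460752303423488
Output grid:
  Row 0: .#.#  (2 black, running=2)
  Row 1: ..##  (2 black, running=4)
  Row 2: .###  (1 black, running=5)
  Row 3: ..##  (2 black, running=7)
  Row 4: .#.#  (2 black, running=9)
  Row 5: .#.#  (2 black, running=11)
  Row 6: .###  (1 black, running=12)

Answer: 12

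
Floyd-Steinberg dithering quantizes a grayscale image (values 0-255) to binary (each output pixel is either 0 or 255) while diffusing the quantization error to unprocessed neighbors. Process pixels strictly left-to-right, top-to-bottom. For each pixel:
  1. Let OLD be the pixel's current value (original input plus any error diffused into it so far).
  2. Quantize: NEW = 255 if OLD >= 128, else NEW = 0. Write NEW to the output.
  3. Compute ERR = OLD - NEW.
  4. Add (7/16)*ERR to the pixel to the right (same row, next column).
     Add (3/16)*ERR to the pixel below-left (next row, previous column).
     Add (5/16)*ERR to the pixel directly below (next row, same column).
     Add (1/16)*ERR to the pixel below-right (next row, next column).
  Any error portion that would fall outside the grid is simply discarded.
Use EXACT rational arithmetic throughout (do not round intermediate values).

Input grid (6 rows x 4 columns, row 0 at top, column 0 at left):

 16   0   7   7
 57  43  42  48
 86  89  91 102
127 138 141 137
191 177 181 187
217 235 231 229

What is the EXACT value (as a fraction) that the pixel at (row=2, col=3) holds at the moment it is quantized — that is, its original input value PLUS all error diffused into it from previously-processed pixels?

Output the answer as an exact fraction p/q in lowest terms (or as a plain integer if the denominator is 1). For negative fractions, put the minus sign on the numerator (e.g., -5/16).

(0,0): OLD=16 → NEW=0, ERR=16
(0,1): OLD=7 → NEW=0, ERR=7
(0,2): OLD=161/16 → NEW=0, ERR=161/16
(0,3): OLD=2919/256 → NEW=0, ERR=2919/256
(1,0): OLD=1013/16 → NEW=0, ERR=1013/16
(1,1): OLD=9699/128 → NEW=0, ERR=9699/128
(1,2): OLD=331247/4096 → NEW=0, ERR=331247/4096
(1,3): OLD=5739193/65536 → NEW=0, ERR=5739193/65536
(2,0): OLD=245745/2048 → NEW=0, ERR=245745/2048
(2,1): OLD=12078043/65536 → NEW=255, ERR=-4633637/65536
(2,2): OLD=13958523/131072 → NEW=0, ERR=13958523/131072
(2,3): OLD=379610999/2097152 → NEW=255, ERR=-155162761/2097152
Target (2,3): original=102, with diffused error = 379610999/2097152

Answer: 379610999/2097152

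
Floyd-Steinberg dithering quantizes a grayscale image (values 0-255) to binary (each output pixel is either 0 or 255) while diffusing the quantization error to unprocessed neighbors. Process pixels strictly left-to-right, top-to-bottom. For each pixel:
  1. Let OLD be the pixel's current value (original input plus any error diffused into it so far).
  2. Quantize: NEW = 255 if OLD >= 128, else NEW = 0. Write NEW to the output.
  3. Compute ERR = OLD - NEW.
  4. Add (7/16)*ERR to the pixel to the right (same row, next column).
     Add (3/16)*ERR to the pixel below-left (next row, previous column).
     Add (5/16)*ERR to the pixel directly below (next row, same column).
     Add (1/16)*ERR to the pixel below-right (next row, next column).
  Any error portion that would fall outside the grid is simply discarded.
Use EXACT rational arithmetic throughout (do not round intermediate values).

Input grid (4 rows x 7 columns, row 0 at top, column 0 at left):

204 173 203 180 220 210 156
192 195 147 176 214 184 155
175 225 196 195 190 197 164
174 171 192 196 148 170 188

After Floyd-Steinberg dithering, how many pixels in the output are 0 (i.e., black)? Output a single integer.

Answer: 7

Derivation:
(0,0): OLD=204 → NEW=255, ERR=-51
(0,1): OLD=2411/16 → NEW=255, ERR=-1669/16
(0,2): OLD=40285/256 → NEW=255, ERR=-24995/256
(0,3): OLD=562315/4096 → NEW=255, ERR=-482165/4096
(0,4): OLD=11042765/65536 → NEW=255, ERR=-5668915/65536
(0,5): OLD=180518555/1048576 → NEW=255, ERR=-86868325/1048576
(0,6): OLD=2009167421/16777216 → NEW=0, ERR=2009167421/16777216
(1,0): OLD=40065/256 → NEW=255, ERR=-25215/256
(1,1): OLD=200327/2048 → NEW=0, ERR=200327/2048
(1,2): OLD=8565011/65536 → NEW=255, ERR=-8146669/65536
(1,3): OLD=16386007/262144 → NEW=0, ERR=16386007/262144
(1,4): OLD=3211580005/16777216 → NEW=255, ERR=-1066610075/16777216
(1,5): OLD=19776323701/134217728 → NEW=255, ERR=-14449196939/134217728
(1,6): OLD=300963138107/2147483648 → NEW=255, ERR=-246645192133/2147483648
(2,0): OLD=5326781/32768 → NEW=255, ERR=-3029059/32768
(2,1): OLD=194680047/1048576 → NEW=255, ERR=-72706833/1048576
(2,2): OLD=2426852493/16777216 → NEW=255, ERR=-1851337587/16777216
(2,3): OLD=19671847781/134217728 → NEW=255, ERR=-14553672859/134217728
(2,4): OLD=114261912437/1073741824 → NEW=0, ERR=114261912437/1073741824
(2,5): OLD=6336137811495/34359738368 → NEW=255, ERR=-2425595472345/34359738368
(2,6): OLD=49750175384193/549755813888 → NEW=0, ERR=49750175384193/549755813888
(3,0): OLD=2216465645/16777216 → NEW=255, ERR=-2061724435/16777216
(3,1): OLD=9274477161/134217728 → NEW=0, ERR=9274477161/134217728
(3,2): OLD=175108601931/1073741824 → NEW=255, ERR=-98695563189/1073741824
(3,3): OLD=579634658781/4294967296 → NEW=255, ERR=-515582001699/4294967296
(3,4): OLD=59770647681261/549755813888 → NEW=0, ERR=59770647681261/549755813888
(3,5): OLD=963717667538455/4398046511104 → NEW=255, ERR=-157784192793065/4398046511104
(3,6): OLD=13804365350756937/70368744177664 → NEW=255, ERR=-4139664414547383/70368744177664
Output grid:
  Row 0: ######.  (1 black, running=1)
  Row 1: #.#.###  (2 black, running=3)
  Row 2: ####.#.  (2 black, running=5)
  Row 3: #.##.##  (2 black, running=7)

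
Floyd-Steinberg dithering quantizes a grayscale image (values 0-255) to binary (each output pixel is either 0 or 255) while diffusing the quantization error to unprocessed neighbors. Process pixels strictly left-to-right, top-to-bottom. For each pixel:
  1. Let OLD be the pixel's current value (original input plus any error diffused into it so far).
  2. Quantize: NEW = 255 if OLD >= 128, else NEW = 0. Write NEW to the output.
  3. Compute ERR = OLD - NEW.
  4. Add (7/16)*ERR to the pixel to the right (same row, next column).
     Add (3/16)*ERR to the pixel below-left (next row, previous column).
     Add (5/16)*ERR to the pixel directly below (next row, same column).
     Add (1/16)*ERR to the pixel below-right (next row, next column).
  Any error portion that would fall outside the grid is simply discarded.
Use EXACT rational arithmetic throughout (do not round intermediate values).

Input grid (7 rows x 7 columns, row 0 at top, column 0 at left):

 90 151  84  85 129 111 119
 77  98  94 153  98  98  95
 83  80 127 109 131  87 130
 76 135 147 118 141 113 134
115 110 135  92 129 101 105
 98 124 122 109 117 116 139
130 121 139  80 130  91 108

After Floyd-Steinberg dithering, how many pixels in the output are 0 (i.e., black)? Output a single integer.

Answer: 27

Derivation:
(0,0): OLD=90 → NEW=0, ERR=90
(0,1): OLD=1523/8 → NEW=255, ERR=-517/8
(0,2): OLD=7133/128 → NEW=0, ERR=7133/128
(0,3): OLD=224011/2048 → NEW=0, ERR=224011/2048
(0,4): OLD=5795149/32768 → NEW=255, ERR=-2560691/32768
(0,5): OLD=40271131/524288 → NEW=0, ERR=40271131/524288
(0,6): OLD=1280142269/8388608 → NEW=255, ERR=-858952771/8388608
(1,0): OLD=11905/128 → NEW=0, ERR=11905/128
(1,1): OLD=137799/1024 → NEW=255, ERR=-123321/1024
(1,2): OLD=2464019/32768 → NEW=0, ERR=2464019/32768
(1,3): OLD=27382263/131072 → NEW=255, ERR=-6041097/131072
(1,4): OLD=626237797/8388608 → NEW=0, ERR=626237797/8388608
(1,5): OLD=8763148597/67108864 → NEW=255, ERR=-8349611723/67108864
(1,6): OLD=14354785147/1073741824 → NEW=0, ERR=14354785147/1073741824
(2,0): OLD=1466109/16384 → NEW=0, ERR=1466109/16384
(2,1): OLD=53176943/524288 → NEW=0, ERR=53176943/524288
(2,2): OLD=1499079821/8388608 → NEW=255, ERR=-640015219/8388608
(2,3): OLD=5362988517/67108864 → NEW=0, ERR=5362988517/67108864
(2,4): OLD=87554366805/536870912 → NEW=255, ERR=-49347715755/536870912
(2,5): OLD=259034454055/17179869184 → NEW=0, ERR=259034454055/17179869184
(2,6): OLD=36558251291777/274877906944 → NEW=255, ERR=-33535614978943/274877906944
(3,0): OLD=1031642477/8388608 → NEW=0, ERR=1031642477/8388608
(3,1): OLD=14212824105/67108864 → NEW=255, ERR=-2899936215/67108864
(3,2): OLD=67417750059/536870912 → NEW=0, ERR=67417750059/536870912
(3,3): OLD=377762987917/2147483648 → NEW=255, ERR=-169845342323/2147483648
(3,4): OLD=23500839610733/274877906944 → NEW=0, ERR=23500839610733/274877906944
(3,5): OLD=278167506975447/2199023255552 → NEW=0, ERR=278167506975447/2199023255552
(3,6): OLD=5353610219692937/35184372088832 → NEW=255, ERR=-3618404662959223/35184372088832
(4,0): OLD=156046200195/1073741824 → NEW=255, ERR=-117757964925/1073741824
(4,1): OLD=1370041695975/17179869184 → NEW=0, ERR=1370041695975/17179869184
(4,2): OLD=52666977431913/274877906944 → NEW=255, ERR=-17426888838807/274877906944
(4,3): OLD=139475722462803/2199023255552 → NEW=0, ERR=139475722462803/2199023255552
(4,4): OLD=3557864265757929/17592186044416 → NEW=255, ERR=-928143175568151/17592186044416
(4,5): OLD=58270234876930313/562949953421312 → NEW=0, ERR=58270234876930313/562949953421312
(4,6): OLD=1135386074635292943/9007199254740992 → NEW=0, ERR=1135386074635292943/9007199254740992
(5,0): OLD=21627522774437/274877906944 → NEW=0, ERR=21627522774437/274877906944
(5,1): OLD=361963528469367/2199023255552 → NEW=255, ERR=-198787401696393/2199023255552
(5,2): OLD=1398849266941841/17592186044416 → NEW=0, ERR=1398849266941841/17592186044416
(5,3): OLD=21075997908089205/140737488355328 → NEW=255, ERR=-14812061622519435/140737488355328
(5,4): OLD=701118168864516231/9007199254740992 → NEW=0, ERR=701118168864516231/9007199254740992
(5,5): OLD=14608878353510152663/72057594037927936 → NEW=255, ERR=-3765808126161471017/72057594037927936
(5,6): OLD=186769465306880230329/1152921504606846976 → NEW=255, ERR=-107225518367865748551/1152921504606846976
(6,0): OLD=4842707077436461/35184372088832 → NEW=255, ERR=-4129307805215699/35184372088832
(6,1): OLD=34470216108536401/562949953421312 → NEW=0, ERR=34470216108536401/562949953421312
(6,2): OLD=1488473777574937427/9007199254740992 → NEW=255, ERR=-808362032384015533/9007199254740992
(6,3): OLD=1975193215720956557/72057594037927936 → NEW=0, ERR=1975193215720956557/72057594037927936
(6,4): OLD=21608709366787886031/144115188075855872 → NEW=255, ERR=-15140663592555361329/144115188075855872
(6,5): OLD=297578469942612113187/18446744073709551616 → NEW=0, ERR=297578469942612113187/18446744073709551616
(6,6): OLD=24416934699241793520325/295147905179352825856 → NEW=0, ERR=24416934699241793520325/295147905179352825856
Output grid:
  Row 0: .#..#.#  (4 black, running=4)
  Row 1: .#.#.#.  (4 black, running=8)
  Row 2: ..#.#.#  (4 black, running=12)
  Row 3: .#.#..#  (4 black, running=16)
  Row 4: #.#.#..  (4 black, running=20)
  Row 5: .#.#.##  (3 black, running=23)
  Row 6: #.#.#..  (4 black, running=27)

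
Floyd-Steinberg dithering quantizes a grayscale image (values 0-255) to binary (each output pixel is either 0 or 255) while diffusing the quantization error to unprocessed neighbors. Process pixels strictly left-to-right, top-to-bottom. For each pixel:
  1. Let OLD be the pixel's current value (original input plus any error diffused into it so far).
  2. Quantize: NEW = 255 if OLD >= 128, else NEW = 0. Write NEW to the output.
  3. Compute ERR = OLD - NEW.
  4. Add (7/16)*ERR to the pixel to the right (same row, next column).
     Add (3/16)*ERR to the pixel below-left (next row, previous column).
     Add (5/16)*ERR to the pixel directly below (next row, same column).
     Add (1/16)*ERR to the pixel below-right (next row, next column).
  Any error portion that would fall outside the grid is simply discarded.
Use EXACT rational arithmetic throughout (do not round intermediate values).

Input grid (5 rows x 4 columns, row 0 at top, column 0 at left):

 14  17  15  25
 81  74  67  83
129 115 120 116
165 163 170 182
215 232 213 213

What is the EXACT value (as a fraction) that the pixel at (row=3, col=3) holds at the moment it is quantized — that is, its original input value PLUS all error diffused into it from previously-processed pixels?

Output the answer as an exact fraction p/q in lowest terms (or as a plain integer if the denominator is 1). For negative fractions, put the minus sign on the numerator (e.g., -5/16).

(0,0): OLD=14 → NEW=0, ERR=14
(0,1): OLD=185/8 → NEW=0, ERR=185/8
(0,2): OLD=3215/128 → NEW=0, ERR=3215/128
(0,3): OLD=73705/2048 → NEW=0, ERR=73705/2048
(1,0): OLD=11483/128 → NEW=0, ERR=11483/128
(1,1): OLD=129085/1024 → NEW=0, ERR=129085/1024
(1,2): OLD=4528321/32768 → NEW=255, ERR=-3827519/32768
(1,3): OLD=23442711/524288 → NEW=0, ERR=23442711/524288
(2,0): OLD=2960111/16384 → NEW=255, ERR=-1217809/16384
(2,1): OLD=55354485/524288 → NEW=0, ERR=55354485/524288
(2,2): OLD=153041561/1048576 → NEW=255, ERR=-114345319/1048576
(2,3): OLD=1257686325/16777216 → NEW=0, ERR=1257686325/16777216
(3,0): OLD=1355334335/8388608 → NEW=255, ERR=-783760705/8388608
(3,1): OLD=17451717665/134217728 → NEW=255, ERR=-16773802975/134217728
(3,2): OLD=218829815135/2147483648 → NEW=0, ERR=218829815135/2147483648
(3,3): OLD=8356021123609/34359738368 → NEW=255, ERR=-405712160231/34359738368
Target (3,3): original=182, with diffused error = 8356021123609/34359738368

Answer: 8356021123609/34359738368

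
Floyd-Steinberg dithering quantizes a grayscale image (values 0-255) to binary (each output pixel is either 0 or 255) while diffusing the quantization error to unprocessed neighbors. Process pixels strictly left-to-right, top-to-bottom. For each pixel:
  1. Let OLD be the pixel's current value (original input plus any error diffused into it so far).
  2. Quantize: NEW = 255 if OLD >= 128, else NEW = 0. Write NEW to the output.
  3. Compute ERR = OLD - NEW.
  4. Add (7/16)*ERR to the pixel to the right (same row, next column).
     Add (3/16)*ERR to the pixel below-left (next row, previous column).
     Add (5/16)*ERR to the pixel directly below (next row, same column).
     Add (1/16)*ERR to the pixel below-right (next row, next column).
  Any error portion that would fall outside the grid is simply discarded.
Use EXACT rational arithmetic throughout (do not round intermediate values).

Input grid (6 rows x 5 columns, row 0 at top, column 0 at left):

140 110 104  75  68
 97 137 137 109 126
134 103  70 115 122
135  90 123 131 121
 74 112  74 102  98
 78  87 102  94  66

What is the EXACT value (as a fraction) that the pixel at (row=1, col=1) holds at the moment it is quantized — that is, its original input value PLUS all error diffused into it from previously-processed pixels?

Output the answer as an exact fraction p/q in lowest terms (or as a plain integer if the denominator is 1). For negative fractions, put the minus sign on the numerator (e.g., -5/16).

Answer: 320839/2048

Derivation:
(0,0): OLD=140 → NEW=255, ERR=-115
(0,1): OLD=955/16 → NEW=0, ERR=955/16
(0,2): OLD=33309/256 → NEW=255, ERR=-31971/256
(0,3): OLD=83403/4096 → NEW=0, ERR=83403/4096
(0,4): OLD=5040269/65536 → NEW=0, ERR=5040269/65536
(1,0): OLD=18497/256 → NEW=0, ERR=18497/256
(1,1): OLD=320839/2048 → NEW=255, ERR=-201401/2048
Target (1,1): original=137, with diffused error = 320839/2048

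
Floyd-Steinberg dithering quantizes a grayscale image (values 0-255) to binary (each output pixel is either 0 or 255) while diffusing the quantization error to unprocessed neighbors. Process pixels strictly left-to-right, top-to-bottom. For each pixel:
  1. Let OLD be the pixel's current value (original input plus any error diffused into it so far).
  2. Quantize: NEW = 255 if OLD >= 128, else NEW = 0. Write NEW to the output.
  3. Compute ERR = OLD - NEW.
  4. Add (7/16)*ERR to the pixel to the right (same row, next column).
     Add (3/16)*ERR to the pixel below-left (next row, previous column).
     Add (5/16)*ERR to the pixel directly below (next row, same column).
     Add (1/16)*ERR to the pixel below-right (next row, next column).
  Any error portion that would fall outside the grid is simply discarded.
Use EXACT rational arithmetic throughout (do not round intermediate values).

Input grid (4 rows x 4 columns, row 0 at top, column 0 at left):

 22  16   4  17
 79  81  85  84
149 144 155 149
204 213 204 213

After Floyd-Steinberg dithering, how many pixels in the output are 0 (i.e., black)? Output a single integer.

(0,0): OLD=22 → NEW=0, ERR=22
(0,1): OLD=205/8 → NEW=0, ERR=205/8
(0,2): OLD=1947/128 → NEW=0, ERR=1947/128
(0,3): OLD=48445/2048 → NEW=0, ERR=48445/2048
(1,0): OLD=11607/128 → NEW=0, ERR=11607/128
(1,1): OLD=136097/1024 → NEW=255, ERR=-125023/1024
(1,2): OLD=1388533/32768 → NEW=0, ERR=1388533/32768
(1,3): OLD=58133955/524288 → NEW=0, ERR=58133955/524288
(2,0): OLD=2530427/16384 → NEW=255, ERR=-1647493/16384
(2,1): OLD=39565881/524288 → NEW=0, ERR=39565881/524288
(2,2): OLD=224833517/1048576 → NEW=255, ERR=-42553363/1048576
(2,3): OLD=2827704249/16777216 → NEW=255, ERR=-1450485831/16777216
(3,0): OLD=1566374795/8388608 → NEW=255, ERR=-572720245/8388608
(3,1): OLD=25879807701/134217728 → NEW=255, ERR=-8345712939/134217728
(3,2): OLD=327749726891/2147483648 → NEW=255, ERR=-219858603349/2147483648
(3,3): OLD=4764153829677/34359738368 → NEW=255, ERR=-3997579454163/34359738368
Output grid:
  Row 0: ....  (4 black, running=4)
  Row 1: .#..  (3 black, running=7)
  Row 2: #.##  (1 black, running=8)
  Row 3: ####  (0 black, running=8)

Answer: 8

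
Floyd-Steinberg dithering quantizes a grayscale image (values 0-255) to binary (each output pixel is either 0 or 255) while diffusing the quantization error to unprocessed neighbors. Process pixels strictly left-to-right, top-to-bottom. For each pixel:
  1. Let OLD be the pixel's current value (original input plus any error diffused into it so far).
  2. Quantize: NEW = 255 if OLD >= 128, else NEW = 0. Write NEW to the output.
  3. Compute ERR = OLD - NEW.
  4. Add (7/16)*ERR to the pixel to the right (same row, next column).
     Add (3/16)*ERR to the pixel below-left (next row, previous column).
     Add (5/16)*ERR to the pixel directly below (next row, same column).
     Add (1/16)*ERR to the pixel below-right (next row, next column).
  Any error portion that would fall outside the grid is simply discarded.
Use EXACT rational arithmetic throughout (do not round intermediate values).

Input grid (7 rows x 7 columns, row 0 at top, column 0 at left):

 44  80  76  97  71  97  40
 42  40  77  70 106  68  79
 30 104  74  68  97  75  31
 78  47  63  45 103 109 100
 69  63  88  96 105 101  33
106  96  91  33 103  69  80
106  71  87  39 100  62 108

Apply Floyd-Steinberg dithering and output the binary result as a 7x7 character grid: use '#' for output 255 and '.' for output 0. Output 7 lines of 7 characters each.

(0,0): OLD=44 → NEW=0, ERR=44
(0,1): OLD=397/4 → NEW=0, ERR=397/4
(0,2): OLD=7643/64 → NEW=0, ERR=7643/64
(0,3): OLD=152829/1024 → NEW=255, ERR=-108291/1024
(0,4): OLD=405227/16384 → NEW=0, ERR=405227/16384
(0,5): OLD=28264557/262144 → NEW=0, ERR=28264557/262144
(0,6): OLD=365624059/4194304 → NEW=0, ERR=365624059/4194304
(1,0): OLD=4759/64 → NEW=0, ERR=4759/64
(1,1): OLD=65889/512 → NEW=255, ERR=-64671/512
(1,2): OLD=744373/16384 → NEW=0, ERR=744373/16384
(1,3): OLD=4517425/65536 → NEW=0, ERR=4517425/65536
(1,4): OLD=660573459/4194304 → NEW=255, ERR=-408974061/4194304
(1,5): OLD=2581179587/33554432 → NEW=0, ERR=2581179587/33554432
(1,6): OLD=78723884813/536870912 → NEW=255, ERR=-58178197747/536870912
(2,0): OLD=242107/8192 → NEW=0, ERR=242107/8192
(2,1): OLD=23756537/262144 → NEW=0, ERR=23756537/262144
(2,2): OLD=557321643/4194304 → NEW=255, ERR=-512225877/4194304
(2,3): OLD=693517459/33554432 → NEW=0, ERR=693517459/33554432
(2,4): OLD=25314299299/268435456 → NEW=0, ERR=25314299299/268435456
(2,5): OLD=978256378497/8589934592 → NEW=0, ERR=978256378497/8589934592
(2,6): OLD=7114928361623/137438953472 → NEW=0, ERR=7114928361623/137438953472
(3,0): OLD=437162443/4194304 → NEW=0, ERR=437162443/4194304
(3,1): OLD=3351028911/33554432 → NEW=0, ERR=3351028911/33554432
(3,2): OLD=20956211933/268435456 → NEW=0, ERR=20956211933/268435456
(3,3): OLD=102717037995/1073741824 → NEW=0, ERR=102717037995/1073741824
(3,4): OLD=27070963828171/137438953472 → NEW=255, ERR=-7975969307189/137438953472
(3,5): OLD=148213983155281/1099511627776 → NEW=255, ERR=-132161481927599/1099511627776
(3,6): OLD=1243902181860943/17592186044416 → NEW=0, ERR=1243902181860943/17592186044416
(4,0): OLD=64583677381/536870912 → NEW=0, ERR=64583677381/536870912
(4,1): OLD=1443027998145/8589934592 → NEW=255, ERR=-747405322815/8589934592
(4,2): OLD=13538856868207/137438953472 → NEW=0, ERR=13538856868207/137438953472
(4,3): OLD=179209403757685/1099511627776 → NEW=255, ERR=-101166061325195/1099511627776
(4,4): OLD=264338067111919/8796093022208 → NEW=0, ERR=264338067111919/8796093022208
(4,5): OLD=24267569507397839/281474976710656 → NEW=0, ERR=24267569507397839/281474976710656
(4,6): OLD=384170609430421337/4503599627370496 → NEW=0, ERR=384170609430421337/4503599627370496
(5,0): OLD=17493007290067/137438953472 → NEW=0, ERR=17493007290067/137438953472
(5,1): OLD=165457424876209/1099511627776 → NEW=255, ERR=-114918040206671/1099511627776
(5,2): OLD=469425429013767/8796093022208 → NEW=0, ERR=469425429013767/8796093022208
(5,3): OLD=2771586853357699/70368744177664 → NEW=0, ERR=2771586853357699/70368744177664
(5,4): OLD=630673481074027297/4503599627370496 → NEW=255, ERR=-517744423905449183/4503599627370496
(5,5): OLD=2288510750261638481/36028797018963968 → NEW=0, ERR=2288510750261638481/36028797018963968
(5,6): OLD=80609508710269125279/576460752303423488 → NEW=255, ERR=-66387983127103864161/576460752303423488
(6,0): OLD=2219737891690763/17592186044416 → NEW=0, ERR=2219737891690763/17592186044416
(6,1): OLD=31385102878969415/281474976710656 → NEW=0, ERR=31385102878969415/281474976710656
(6,2): OLD=690456980323606389/4503599627370496 → NEW=255, ERR=-457960924655870091/4503599627370496
(6,3): OLD=-410729982049368149/36028797018963968 → NEW=0, ERR=-410729982049368149/36028797018963968
(6,4): OLD=5293221639935357721/72057594037927936 → NEW=0, ERR=5293221639935357721/72057594037927936
(6,5): OLD=785915102501098123045/9223372036854775808 → NEW=0, ERR=785915102501098123045/9223372036854775808
(6,6): OLD=16714212699091409775795/147573952589676412928 → NEW=0, ERR=16714212699091409775795/147573952589676412928
Row 0: ...#...
Row 1: .#..#.#
Row 2: ..#....
Row 3: ....##.
Row 4: .#.#...
Row 5: .#..#.#
Row 6: ..#....

Answer: ...#...
.#..#.#
..#....
....##.
.#.#...
.#..#.#
..#....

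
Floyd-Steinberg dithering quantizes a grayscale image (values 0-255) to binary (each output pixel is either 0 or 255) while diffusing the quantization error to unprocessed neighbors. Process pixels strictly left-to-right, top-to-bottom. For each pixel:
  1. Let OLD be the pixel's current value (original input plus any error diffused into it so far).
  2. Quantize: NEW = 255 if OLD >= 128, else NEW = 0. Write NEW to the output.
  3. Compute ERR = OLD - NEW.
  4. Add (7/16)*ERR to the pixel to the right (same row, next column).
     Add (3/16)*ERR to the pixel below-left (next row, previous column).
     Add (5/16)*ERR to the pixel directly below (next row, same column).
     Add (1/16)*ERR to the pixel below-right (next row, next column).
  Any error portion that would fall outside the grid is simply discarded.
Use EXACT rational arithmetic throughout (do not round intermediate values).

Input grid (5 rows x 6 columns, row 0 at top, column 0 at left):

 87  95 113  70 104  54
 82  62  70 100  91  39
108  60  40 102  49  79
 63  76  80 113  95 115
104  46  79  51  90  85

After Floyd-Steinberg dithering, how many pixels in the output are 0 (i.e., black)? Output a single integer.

(0,0): OLD=87 → NEW=0, ERR=87
(0,1): OLD=2129/16 → NEW=255, ERR=-1951/16
(0,2): OLD=15271/256 → NEW=0, ERR=15271/256
(0,3): OLD=393617/4096 → NEW=0, ERR=393617/4096
(0,4): OLD=9571063/65536 → NEW=255, ERR=-7140617/65536
(0,5): OLD=6638785/1048576 → NEW=0, ERR=6638785/1048576
(1,0): OLD=22099/256 → NEW=0, ERR=22099/256
(1,1): OLD=160325/2048 → NEW=0, ERR=160325/2048
(1,2): OLD=8735145/65536 → NEW=255, ERR=-7976535/65536
(1,3): OLD=15749685/262144 → NEW=0, ERR=15749685/262144
(1,4): OLD=1517150783/16777216 → NEW=0, ERR=1517150783/16777216
(1,5): OLD=19792143113/268435456 → NEW=0, ERR=19792143113/268435456
(2,0): OLD=4903879/32768 → NEW=255, ERR=-3451961/32768
(2,1): OLD=21966845/1048576 → NEW=0, ERR=21966845/1048576
(2,2): OLD=457816375/16777216 → NEW=0, ERR=457816375/16777216
(2,3): OLD=19067244863/134217728 → NEW=255, ERR=-15158275777/134217728
(2,4): OLD=195113706045/4294967296 → NEW=0, ERR=195113706045/4294967296
(2,5): OLD=8766396653947/68719476736 → NEW=0, ERR=8766396653947/68719476736
(3,0): OLD=570551383/16777216 → NEW=0, ERR=570551383/16777216
(3,1): OLD=12879173515/134217728 → NEW=0, ERR=12879173515/134217728
(3,2): OLD=118801245137/1073741824 → NEW=0, ERR=118801245137/1073741824
(3,3): OLD=9368953720819/68719476736 → NEW=255, ERR=-8154512846861/68719476736
(3,4): OLD=40759631979155/549755813888 → NEW=0, ERR=40759631979155/549755813888
(3,5): OLD=1672498541939645/8796093022208 → NEW=255, ERR=-570505178723395/8796093022208
(4,0): OLD=284797875257/2147483648 → NEW=255, ERR=-262810454983/2147483648
(4,1): OLD=1557046709093/34359738368 → NEW=0, ERR=1557046709093/34359738368
(4,2): OLD=128807069264543/1099511627776 → NEW=0, ERR=128807069264543/1099511627776
(4,3): OLD=1512700212263355/17592186044416 → NEW=0, ERR=1512700212263355/17592186044416
(4,4): OLD=36932604145330539/281474976710656 → NEW=255, ERR=-34843514915886741/281474976710656
(4,5): OLD=68489466892869133/4503599627370496 → NEW=0, ERR=68489466892869133/4503599627370496
Output grid:
  Row 0: .#..#.  (4 black, running=4)
  Row 1: ..#...  (5 black, running=9)
  Row 2: #..#..  (4 black, running=13)
  Row 3: ...#.#  (4 black, running=17)
  Row 4: #...#.  (4 black, running=21)

Answer: 21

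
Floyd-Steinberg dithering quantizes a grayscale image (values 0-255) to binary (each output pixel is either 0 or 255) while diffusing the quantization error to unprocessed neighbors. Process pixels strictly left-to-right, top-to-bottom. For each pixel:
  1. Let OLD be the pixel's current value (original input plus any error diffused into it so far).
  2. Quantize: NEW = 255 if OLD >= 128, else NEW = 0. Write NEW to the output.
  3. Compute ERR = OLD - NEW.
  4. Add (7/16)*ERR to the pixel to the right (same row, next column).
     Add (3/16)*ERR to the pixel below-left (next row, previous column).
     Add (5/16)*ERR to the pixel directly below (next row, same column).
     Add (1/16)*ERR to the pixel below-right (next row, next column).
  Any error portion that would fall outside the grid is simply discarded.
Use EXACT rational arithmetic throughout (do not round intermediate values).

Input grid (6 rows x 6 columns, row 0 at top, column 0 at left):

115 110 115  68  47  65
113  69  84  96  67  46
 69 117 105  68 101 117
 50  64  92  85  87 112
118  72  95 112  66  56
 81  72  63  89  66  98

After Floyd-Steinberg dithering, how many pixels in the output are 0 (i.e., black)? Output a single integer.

(0,0): OLD=115 → NEW=0, ERR=115
(0,1): OLD=2565/16 → NEW=255, ERR=-1515/16
(0,2): OLD=18835/256 → NEW=0, ERR=18835/256
(0,3): OLD=410373/4096 → NEW=0, ERR=410373/4096
(0,4): OLD=5952803/65536 → NEW=0, ERR=5952803/65536
(0,5): OLD=109827061/1048576 → NEW=0, ERR=109827061/1048576
(1,0): OLD=33583/256 → NEW=255, ERR=-31697/256
(1,1): OLD=12745/2048 → NEW=0, ERR=12745/2048
(1,2): OLD=8033533/65536 → NEW=0, ERR=8033533/65536
(1,3): OLD=53102009/262144 → NEW=255, ERR=-13744711/262144
(1,4): OLD=1649982475/16777216 → NEW=0, ERR=1649982475/16777216
(1,5): OLD=34207990749/268435456 → NEW=0, ERR=34207990749/268435456
(2,0): OLD=1031347/32768 → NEW=0, ERR=1031347/32768
(2,1): OLD=155147617/1048576 → NEW=255, ERR=-112239263/1048576
(2,2): OLD=1460204387/16777216 → NEW=0, ERR=1460204387/16777216
(2,3): OLD=15541633035/134217728 → NEW=0, ERR=15541633035/134217728
(2,4): OLD=871922545569/4294967296 → NEW=255, ERR=-223294114911/4294967296
(2,5): OLD=9636154747255/68719476736 → NEW=255, ERR=-7887311820425/68719476736
(3,0): OLD=667158531/16777216 → NEW=0, ERR=667158531/16777216
(3,1): OLD=8889750343/134217728 → NEW=0, ERR=8889750343/134217728
(3,2): OLD=175231598469/1073741824 → NEW=255, ERR=-98572566651/1073741824
(3,3): OLD=5271714920271/68719476736 → NEW=0, ERR=5271714920271/68719476736
(3,4): OLD=49495683759087/549755813888 → NEW=0, ERR=49495683759087/549755813888
(3,5): OLD=987558085275297/8796093022208 → NEW=0, ERR=987558085275297/8796093022208
(4,0): OLD=306758662733/2147483648 → NEW=255, ERR=-240849667507/2147483648
(4,1): OLD=993094409449/34359738368 → NEW=0, ERR=993094409449/34359738368
(4,2): OLD=107180401979115/1099511627776 → NEW=0, ERR=107180401979115/1099511627776
(4,3): OLD=3338360638753975/17592186044416 → NEW=255, ERR=-1147646802572105/17592186044416
(4,4): OLD=25738037777593639/281474976710656 → NEW=0, ERR=25738037777593639/281474976710656
(4,5): OLD=615718927304603313/4503599627370496 → NEW=255, ERR=-532698977674873167/4503599627370496
(5,0): OLD=28241530752715/549755813888 → NEW=0, ERR=28241530752715/549755813888
(5,1): OLD=2019140107421563/17592186044416 → NEW=0, ERR=2019140107421563/17592186044416
(5,2): OLD=18753430186486521/140737488355328 → NEW=255, ERR=-17134629344122119/140737488355328
(5,3): OLD=173776108051930435/4503599627370496 → NEW=0, ERR=173776108051930435/4503599627370496
(5,4): OLD=767422808823896195/9007199254740992 → NEW=0, ERR=767422808823896195/9007199254740992
(5,5): OLD=14991875525335413599/144115188075855872 → NEW=0, ERR=14991875525335413599/144115188075855872
Output grid:
  Row 0: .#....  (5 black, running=5)
  Row 1: #..#..  (4 black, running=9)
  Row 2: .#..##  (3 black, running=12)
  Row 3: ..#...  (5 black, running=17)
  Row 4: #..#.#  (3 black, running=20)
  Row 5: ..#...  (5 black, running=25)

Answer: 25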